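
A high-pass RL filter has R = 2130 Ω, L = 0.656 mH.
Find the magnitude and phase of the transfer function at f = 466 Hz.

Step 1 — Angular frequency: ω = 2π·466 = 2928 rad/s.
Step 2 — Transfer function: H(jω) = jωL/(R + jωL).
Step 3 — Numerator jωL = j·1.921; denominator R + jωL = 2130 + j1.921.
Step 4 — H = 8.132e-07 + j0.0009018.
Step 5 — Magnitude: |H| = 0.0009018 (-60.9 dB); phase: φ = 89.9°.

|H| = 0.0009018 (-60.9 dB), φ = 89.9°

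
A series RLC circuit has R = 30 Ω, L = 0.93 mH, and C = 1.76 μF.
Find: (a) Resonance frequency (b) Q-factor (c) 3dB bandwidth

Step 1 — Resonance: ω₀ = 1/√(LC) = 1/√(0.00093·1.76e-06) = 2.472e+04 rad/s.
Step 2 — f₀ = ω₀/(2π) = 3934 Hz.
Step 3 — Series Q: Q = ω₀L/R = 2.472e+04·0.00093/30 = 0.7662.
Step 4 — Bandwidth: Δω = ω₀/Q = 3.226e+04 rad/s; BW = Δω/(2π) = 5134 Hz.

(a) f₀ = 3934 Hz  (b) Q = 0.7662  (c) BW = 5134 Hz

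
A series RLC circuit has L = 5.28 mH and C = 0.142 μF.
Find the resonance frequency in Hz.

Step 1 — Resonance condition Im(Z)=0 gives ω₀ = 1/√(LC).
Step 2 — ω₀ = 1/√(0.00528·1.42e-07) = 3.652e+04 rad/s.
Step 3 — f₀ = ω₀/(2π) = 5812 Hz.

f₀ = 5812 Hz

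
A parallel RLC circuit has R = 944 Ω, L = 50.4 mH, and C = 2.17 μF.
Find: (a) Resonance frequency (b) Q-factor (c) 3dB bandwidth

Step 1 — Resonance: ω₀ = 1/√(LC) = 1/√(0.0504·2.17e-06) = 3024 rad/s.
Step 2 — f₀ = ω₀/(2π) = 481.3 Hz.
Step 3 — Parallel Q: Q = R/(ω₀L) = 944/(3024·0.0504) = 6.194.
Step 4 — Bandwidth: Δω = ω₀/Q = 488.2 rad/s; BW = Δω/(2π) = 77.69 Hz.

(a) f₀ = 481.3 Hz  (b) Q = 6.194  (c) BW = 77.69 Hz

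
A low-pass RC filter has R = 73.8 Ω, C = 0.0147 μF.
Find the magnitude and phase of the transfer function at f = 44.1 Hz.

Step 1 — Angular frequency: ω = 2π·44.1 = 277.1 rad/s.
Step 2 — Transfer function: H(jω) = 1/(1 + jωRC).
Step 3 — Denominator: 1 + jωRC = 1 + j·277.1·73.8·1.47e-08 = 1 + j0.0003006.
Step 4 — H = 1 - j0.0003006.
Step 5 — Magnitude: |H| = 1 (-0.0 dB); phase: φ = -0.0°.

|H| = 1 (-0.0 dB), φ = -0.0°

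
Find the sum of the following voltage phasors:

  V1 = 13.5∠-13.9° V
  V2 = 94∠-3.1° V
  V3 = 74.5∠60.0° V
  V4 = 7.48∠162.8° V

Step 1 — Convert each phasor to rectangular form:
  V1 = 13.5·(cos(-13.9°) + j·sin(-13.9°)) = 13.1 - j3.243 V
  V2 = 94·(cos(-3.1°) + j·sin(-3.1°)) = 93.86 - j5.083 V
  V3 = 74.5·(cos(60.0°) + j·sin(60.0°)) = 37.25 + j64.52 V
  V4 = 7.48·(cos(162.8°) + j·sin(162.8°)) = -7.145 + j2.212 V
Step 2 — Sum components: V_total = 137.1 + j58.4 V.
Step 3 — Convert to polar: |V_total| = 149 V, ∠V_total = 23.1°.

V_total = 149∠23.1° V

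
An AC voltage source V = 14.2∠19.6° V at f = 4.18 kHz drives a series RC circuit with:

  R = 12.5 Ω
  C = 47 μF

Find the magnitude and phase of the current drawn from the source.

Step 1 — Angular frequency: ω = 2π·f = 2π·4180 = 2.626e+04 rad/s.
Step 2 — Component impedances:
  R: Z = R = 12.5 Ω
  C: Z = 1/(jωC) = -j/(ω·C) = 0 - j0.8101 Ω
Step 3 — Series combination: Z_total = R + C = 12.5 - j0.8101 Ω = 12.53∠-3.7° Ω.
Step 4 — Source phasor: V = 14.2∠19.6° V = 13.38 + j4.763 V.
Step 5 — Ohm's law: I = V / Z_total = (13.38 + j4.763) / (12.5 - j0.8101) = 1.041 + j0.4485 A.
Step 6 — Convert to polar: |I| = 1.134 A, ∠I = 23.3°.

I = 1.134∠23.3° A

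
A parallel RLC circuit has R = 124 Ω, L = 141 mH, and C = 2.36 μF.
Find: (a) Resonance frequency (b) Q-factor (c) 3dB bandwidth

Step 1 — Resonance: ω₀ = 1/√(LC) = 1/√(0.141·2.36e-06) = 1734 rad/s.
Step 2 — f₀ = ω₀/(2π) = 275.9 Hz.
Step 3 — Parallel Q: Q = R/(ω₀L) = 124/(1734·0.141) = 0.5073.
Step 4 — Bandwidth: Δω = ω₀/Q = 3417 rad/s; BW = Δω/(2π) = 543.9 Hz.

(a) f₀ = 275.9 Hz  (b) Q = 0.5073  (c) BW = 543.9 Hz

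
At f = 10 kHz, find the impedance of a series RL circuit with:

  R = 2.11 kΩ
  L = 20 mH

Step 1 — Angular frequency: ω = 2π·f = 2π·1e+04 = 6.283e+04 rad/s.
Step 2 — Component impedances:
  R: Z = R = 2110 Ω
  L: Z = jωL = j·6.283e+04·0.02 = 0 + j1257 Ω
Step 3 — Series combination: Z_total = R + L = 2110 + j1257 Ω = 2456∠30.8° Ω.

Z = 2110 + j1257 Ω = 2456∠30.8° Ω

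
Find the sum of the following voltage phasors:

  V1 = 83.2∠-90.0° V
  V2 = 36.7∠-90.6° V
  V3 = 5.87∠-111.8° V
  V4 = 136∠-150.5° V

Step 1 — Convert each phasor to rectangular form:
  V1 = 83.2·(cos(-90.0°) + j·sin(-90.0°)) = 0 - j83.2 V
  V2 = 36.7·(cos(-90.6°) + j·sin(-90.6°)) = -0.3843 - j36.7 V
  V3 = 5.87·(cos(-111.8°) + j·sin(-111.8°)) = -2.18 - j5.45 V
  V4 = 136·(cos(-150.5°) + j·sin(-150.5°)) = -118.4 - j66.97 V
Step 2 — Sum components: V_total = -120.9 - j192.3 V.
Step 3 — Convert to polar: |V_total| = 227.2 V, ∠V_total = -122.2°.

V_total = 227.2∠-122.2° V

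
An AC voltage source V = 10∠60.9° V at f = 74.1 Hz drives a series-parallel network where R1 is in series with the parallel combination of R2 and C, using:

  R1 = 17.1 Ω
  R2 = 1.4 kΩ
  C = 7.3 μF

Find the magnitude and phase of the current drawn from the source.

Step 1 — Angular frequency: ω = 2π·f = 2π·74.1 = 465.6 rad/s.
Step 2 — Component impedances:
  R1: Z = R = 17.1 Ω
  R2: Z = R = 1400 Ω
  C: Z = 1/(jωC) = -j/(ω·C) = 0 - j294.2 Ω
Step 3 — Parallel branch: R2 || C = 1/(1/R2 + 1/C) = 59.22 - j281.8 Ω.
Step 4 — Series with R1: Z_total = R1 + (R2 || C) = 76.32 - j281.8 Ω = 291.9∠-74.8° Ω.
Step 5 — Source phasor: V = 10∠60.9° V = 4.863 + j8.738 V.
Step 6 — Ohm's law: I = V / Z_total = (4.863 + j8.738) / (76.32 - j281.8) = -0.02453 + j0.0239 A.
Step 7 — Convert to polar: |I| = 0.03425 A, ∠I = 135.7°.

I = 0.03425∠135.7° A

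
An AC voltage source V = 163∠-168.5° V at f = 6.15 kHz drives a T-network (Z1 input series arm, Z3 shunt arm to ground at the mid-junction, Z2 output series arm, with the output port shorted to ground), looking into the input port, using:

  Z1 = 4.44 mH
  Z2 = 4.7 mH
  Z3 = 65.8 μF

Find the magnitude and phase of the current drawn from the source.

Step 1 — Angular frequency: ω = 2π·f = 2π·6150 = 3.864e+04 rad/s.
Step 2 — Component impedances:
  Z1: Z = jωL = j·3.864e+04·0.00444 = 0 + j171.6 Ω
  Z2: Z = jωL = j·3.864e+04·0.0047 = 0 + j181.6 Ω
  Z3: Z = 1/(jωC) = -j/(ω·C) = 0 - j0.3933 Ω
Step 3 — With the output port shorted to ground, the output series arm Z2 runs from the junction to ground; the shunt arm Z3 also runs from the junction to ground. They appear in parallel: Z3 || Z2 = 0 - j0.3941 Ω.
Step 4 — Series with input arm Z1: Z_in = Z1 + (Z3 || Z2) = 0 + j171.2 Ω = 171.2∠90.0° Ω.
Step 5 — Source phasor: V = 163∠-168.5° V = -159.7 - j32.5 V.
Step 6 — Ohm's law: I = V / Z_total = (-159.7 - j32.5) / (0 + j171.2) = -0.1898 + j0.9331 A.
Step 7 — Convert to polar: |I| = 0.9522 A, ∠I = 101.5°.

I = 0.9522∠101.5° A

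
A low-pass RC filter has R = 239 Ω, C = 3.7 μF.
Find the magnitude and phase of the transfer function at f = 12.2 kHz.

Step 1 — Angular frequency: ω = 2π·1.22e+04 = 7.665e+04 rad/s.
Step 2 — Transfer function: H(jω) = 1/(1 + jωRC).
Step 3 — Denominator: 1 + jωRC = 1 + j·7.665e+04·239·3.7e-06 = 1 + j67.79.
Step 4 — H = 0.0002176 - j0.01475.
Step 5 — Magnitude: |H| = 0.01475 (-36.6 dB); phase: φ = -89.2°.

|H| = 0.01475 (-36.6 dB), φ = -89.2°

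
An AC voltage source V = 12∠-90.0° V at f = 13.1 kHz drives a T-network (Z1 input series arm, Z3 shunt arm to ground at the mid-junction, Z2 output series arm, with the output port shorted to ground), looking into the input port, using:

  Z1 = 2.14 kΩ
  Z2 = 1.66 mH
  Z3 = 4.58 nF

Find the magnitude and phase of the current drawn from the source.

Step 1 — Angular frequency: ω = 2π·f = 2π·1.31e+04 = 8.231e+04 rad/s.
Step 2 — Component impedances:
  Z1: Z = R = 2140 Ω
  Z2: Z = jωL = j·8.231e+04·0.00166 = 0 + j136.6 Ω
  Z3: Z = 1/(jωC) = -j/(ω·C) = 0 - j2653 Ω
Step 3 — With the output port shorted to ground, the output series arm Z2 runs from the junction to ground; the shunt arm Z3 also runs from the junction to ground. They appear in parallel: Z3 || Z2 = 0 + j144.1 Ω.
Step 4 — Series with input arm Z1: Z_in = Z1 + (Z3 || Z2) = 2140 + j144.1 Ω = 2145∠3.9° Ω.
Step 5 — Source phasor: V = 12∠-90.0° V = 0 - j12 V.
Step 6 — Ohm's law: I = V / Z_total = (0 - j12) / (2140 + j144.1) = -0.0003758 - j0.005582 A.
Step 7 — Convert to polar: |I| = 0.005595 A, ∠I = -93.9°.

I = 0.005595∠-93.9° A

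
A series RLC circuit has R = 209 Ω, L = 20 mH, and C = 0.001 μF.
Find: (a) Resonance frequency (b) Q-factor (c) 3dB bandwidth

Step 1 — Resonance condition Im(Z)=0 gives ω₀ = 1/√(LC).
Step 2 — ω₀ = 1/√(0.02·1e-09) = 2.236e+05 rad/s.
Step 3 — f₀ = ω₀/(2π) = 3.559e+04 Hz.
Step 4 — Series Q: Q = ω₀L/R = 2.236e+05·0.02/209 = 21.4.
Step 5 — 3dB bandwidth: Δω = ω₀/Q = 1.045e+04 rad/s; BW = Δω/(2π) = 1663 Hz.

(a) f₀ = 3.559e+04 Hz  (b) Q = 21.4  (c) BW = 1663 Hz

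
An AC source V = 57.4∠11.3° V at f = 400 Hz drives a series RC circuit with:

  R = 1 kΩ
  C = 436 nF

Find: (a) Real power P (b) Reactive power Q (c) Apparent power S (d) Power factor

Step 1 — Angular frequency: ω = 2π·f = 2π·400 = 2513 rad/s.
Step 2 — Component impedances:
  R: Z = R = 1000 Ω
  C: Z = 1/(jωC) = -j/(ω·C) = 0 - j912.6 Ω
Step 3 — Series combination: Z_total = R + C = 1000 - j912.6 Ω = 1354∠-42.4° Ω.
Step 4 — Source phasor: V = 57.4∠11.3° V = 56.29 + j11.25 V.
Step 5 — Current: I = V / Z = 0.02511 + j0.03416 A = 0.0424∠53.7° A.
Step 6 — Complex power: S = V·I* = 1.798 - j1.641 VA.
Step 7 — Real power: P = Re(S) = 1.798 W.
Step 8 — Reactive power: Q = Im(S) = -1.641 VAR.
Step 9 — Apparent power: |S| = 2.434 VA.
Step 10 — Power factor: PF = P/|S| = 0.7387 (leading).

(a) P = 1.798 W  (b) Q = -1.641 VAR  (c) S = 2.434 VA  (d) PF = 0.7387 (leading)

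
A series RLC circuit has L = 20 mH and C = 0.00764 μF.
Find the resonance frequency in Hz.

Step 1 — Resonance condition Im(Z)=0 gives ω₀ = 1/√(LC).
Step 2 — ω₀ = 1/√(0.02·7.64e-09) = 8.09e+04 rad/s.
Step 3 — f₀ = ω₀/(2π) = 1.288e+04 Hz.

f₀ = 1.288e+04 Hz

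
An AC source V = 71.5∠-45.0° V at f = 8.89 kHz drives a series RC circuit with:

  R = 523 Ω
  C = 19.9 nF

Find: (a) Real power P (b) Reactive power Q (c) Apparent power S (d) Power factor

Step 1 — Angular frequency: ω = 2π·f = 2π·8890 = 5.586e+04 rad/s.
Step 2 — Component impedances:
  R: Z = R = 523 Ω
  C: Z = 1/(jωC) = -j/(ω·C) = 0 - j899.6 Ω
Step 3 — Series combination: Z_total = R + C = 523 - j899.6 Ω = 1041∠-59.8° Ω.
Step 4 — Source phasor: V = 71.5∠-45.0° V = 50.56 - j50.56 V.
Step 5 — Current: I = V / Z = 0.06642 + j0.01758 A = 0.06871∠14.8° A.
Step 6 — Complex power: S = V·I* = 2.469 - j4.247 VA.
Step 7 — Real power: P = Re(S) = 2.469 W.
Step 8 — Reactive power: Q = Im(S) = -4.247 VAR.
Step 9 — Apparent power: |S| = 4.913 VA.
Step 10 — Power factor: PF = P/|S| = 0.5026 (leading).

(a) P = 2.469 W  (b) Q = -4.247 VAR  (c) S = 4.913 VA  (d) PF = 0.5026 (leading)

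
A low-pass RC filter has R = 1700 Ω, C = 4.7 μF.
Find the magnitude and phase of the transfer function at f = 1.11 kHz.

Step 1 — Angular frequency: ω = 2π·1110 = 6974 rad/s.
Step 2 — Transfer function: H(jω) = 1/(1 + jωRC).
Step 3 — Denominator: 1 + jωRC = 1 + j·6974·1700·4.7e-06 = 1 + j55.72.
Step 4 — H = 0.0003219 - j0.01794.
Step 5 — Magnitude: |H| = 0.01794 (-34.9 dB); phase: φ = -89.0°.

|H| = 0.01794 (-34.9 dB), φ = -89.0°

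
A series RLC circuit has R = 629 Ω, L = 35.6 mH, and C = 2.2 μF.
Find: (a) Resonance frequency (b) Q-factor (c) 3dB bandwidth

Step 1 — Resonance: ω₀ = 1/√(LC) = 1/√(0.0356·2.2e-06) = 3573 rad/s.
Step 2 — f₀ = ω₀/(2π) = 568.7 Hz.
Step 3 — Series Q: Q = ω₀L/R = 3573·0.0356/629 = 0.2022.
Step 4 — Bandwidth: Δω = ω₀/Q = 1.767e+04 rad/s; BW = Δω/(2π) = 2812 Hz.

(a) f₀ = 568.7 Hz  (b) Q = 0.2022  (c) BW = 2812 Hz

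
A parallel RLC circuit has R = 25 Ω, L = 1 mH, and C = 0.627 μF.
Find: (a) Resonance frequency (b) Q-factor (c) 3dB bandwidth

Step 1 — Resonance: ω₀ = 1/√(LC) = 1/√(0.001·6.27e-07) = 3.994e+04 rad/s.
Step 2 — f₀ = ω₀/(2π) = 6356 Hz.
Step 3 — Parallel Q: Q = R/(ω₀L) = 25/(3.994e+04·0.001) = 0.626.
Step 4 — Bandwidth: Δω = ω₀/Q = 6.38e+04 rad/s; BW = Δω/(2π) = 1.015e+04 Hz.

(a) f₀ = 6356 Hz  (b) Q = 0.626  (c) BW = 1.015e+04 Hz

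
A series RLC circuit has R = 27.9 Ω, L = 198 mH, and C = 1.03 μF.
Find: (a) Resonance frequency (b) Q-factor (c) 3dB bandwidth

Step 1 — Resonance: ω₀ = 1/√(LC) = 1/√(0.198·1.03e-06) = 2214 rad/s.
Step 2 — f₀ = ω₀/(2π) = 352.4 Hz.
Step 3 — Series Q: Q = ω₀L/R = 2214·0.198/27.9 = 15.71.
Step 4 — Bandwidth: Δω = ω₀/Q = 140.9 rad/s; BW = Δω/(2π) = 22.43 Hz.

(a) f₀ = 352.4 Hz  (b) Q = 15.71  (c) BW = 22.43 Hz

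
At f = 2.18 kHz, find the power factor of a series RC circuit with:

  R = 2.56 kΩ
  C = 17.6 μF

Step 1 — Angular frequency: ω = 2π·f = 2π·2180 = 1.37e+04 rad/s.
Step 2 — Component impedances:
  R: Z = R = 2560 Ω
  C: Z = 1/(jωC) = -j/(ω·C) = 0 - j4.148 Ω
Step 3 — Series combination: Z_total = R + C = 2560 - j4.148 Ω = 2560∠-0.1° Ω.
Step 4 — Power factor: PF = cos(φ) = Re(Z)/|Z| = 2560/2560 = 1.
Step 5 — Type: Im(Z) = -4.148 ⇒ leading (phase φ = -0.1°).

PF = 1 (leading, φ = -0.1°)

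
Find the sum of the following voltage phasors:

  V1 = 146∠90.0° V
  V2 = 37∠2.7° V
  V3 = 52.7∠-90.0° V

Step 1 — Convert each phasor to rectangular form:
  V1 = 146·(cos(90.0°) + j·sin(90.0°)) = 0 + j146 V
  V2 = 37·(cos(2.7°) + j·sin(2.7°)) = 36.96 + j1.743 V
  V3 = 52.7·(cos(-90.0°) + j·sin(-90.0°)) = 0 - j52.7 V
Step 2 — Sum components: V_total = 36.96 + j95.04 V.
Step 3 — Convert to polar: |V_total| = 102 V, ∠V_total = 68.8°.

V_total = 102∠68.8° V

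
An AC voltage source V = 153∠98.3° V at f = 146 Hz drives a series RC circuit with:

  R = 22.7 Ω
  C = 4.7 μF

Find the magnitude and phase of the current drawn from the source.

Step 1 — Angular frequency: ω = 2π·f = 2π·146 = 917.3 rad/s.
Step 2 — Component impedances:
  R: Z = R = 22.7 Ω
  C: Z = 1/(jωC) = -j/(ω·C) = 0 - j231.9 Ω
Step 3 — Series combination: Z_total = R + C = 22.7 - j231.9 Ω = 233∠-84.4° Ω.
Step 4 — Source phasor: V = 153∠98.3° V = -22.09 + j151.4 V.
Step 5 — Ohm's law: I = V / Z_total = (-22.09 + j151.4) / (22.7 - j231.9) = -0.6558 - j0.03104 A.
Step 6 — Convert to polar: |I| = 0.6565 A, ∠I = -177.3°.

I = 0.6565∠-177.3° A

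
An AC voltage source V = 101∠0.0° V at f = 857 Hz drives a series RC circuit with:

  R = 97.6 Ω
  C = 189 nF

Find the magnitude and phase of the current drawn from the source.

Step 1 — Angular frequency: ω = 2π·f = 2π·857 = 5385 rad/s.
Step 2 — Component impedances:
  R: Z = R = 97.6 Ω
  C: Z = 1/(jωC) = -j/(ω·C) = 0 - j982.6 Ω
Step 3 — Series combination: Z_total = R + C = 97.6 - j982.6 Ω = 987.4∠-84.3° Ω.
Step 4 — Source phasor: V = 101∠0.0° V = 101 V.
Step 5 — Ohm's law: I = V / Z_total = (101) / (97.6 - j982.6) = 0.01011 + j0.1018 A.
Step 6 — Convert to polar: |I| = 0.1023 A, ∠I = 84.3°.

I = 0.1023∠84.3° A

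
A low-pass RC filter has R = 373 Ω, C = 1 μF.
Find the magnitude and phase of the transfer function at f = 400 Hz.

Step 1 — Angular frequency: ω = 2π·400 = 2513 rad/s.
Step 2 — Transfer function: H(jω) = 1/(1 + jωRC).
Step 3 — Denominator: 1 + jωRC = 1 + j·2513·373·1e-06 = 1 + j0.9375.
Step 4 — H = 0.5323 - j0.499.
Step 5 — Magnitude: |H| = 0.7296 (-2.7 dB); phase: φ = -43.2°.

|H| = 0.7296 (-2.7 dB), φ = -43.2°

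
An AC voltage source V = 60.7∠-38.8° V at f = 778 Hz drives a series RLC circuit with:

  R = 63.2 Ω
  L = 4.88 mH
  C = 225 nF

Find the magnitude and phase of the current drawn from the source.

Step 1 — Angular frequency: ω = 2π·f = 2π·778 = 4888 rad/s.
Step 2 — Component impedances:
  R: Z = R = 63.2 Ω
  L: Z = jωL = j·4888·0.00488 = 0 + j23.85 Ω
  C: Z = 1/(jωC) = -j/(ω·C) = 0 - j909.2 Ω
Step 3 — Series combination: Z_total = R + L + C = 63.2 - j885.3 Ω = 887.6∠-85.9° Ω.
Step 4 — Source phasor: V = 60.7∠-38.8° V = 47.31 - j38.03 V.
Step 5 — Ohm's law: I = V / Z_total = (47.31 - j38.03) / (63.2 - j885.3) = 0.04654 + j0.05011 A.
Step 6 — Convert to polar: |I| = 0.06839 A, ∠I = 47.1°.

I = 0.06839∠47.1° A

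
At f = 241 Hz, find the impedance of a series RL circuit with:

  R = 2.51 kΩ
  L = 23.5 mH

Step 1 — Angular frequency: ω = 2π·f = 2π·241 = 1514 rad/s.
Step 2 — Component impedances:
  R: Z = R = 2510 Ω
  L: Z = jωL = j·1514·0.0235 = 0 + j35.58 Ω
Step 3 — Series combination: Z_total = R + L = 2510 + j35.58 Ω = 2510∠0.8° Ω.

Z = 2510 + j35.58 Ω = 2510∠0.8° Ω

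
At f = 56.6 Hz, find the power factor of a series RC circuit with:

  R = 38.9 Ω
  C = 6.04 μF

Step 1 — Angular frequency: ω = 2π·f = 2π·56.6 = 355.6 rad/s.
Step 2 — Component impedances:
  R: Z = R = 38.9 Ω
  C: Z = 1/(jωC) = -j/(ω·C) = 0 - j465.6 Ω
Step 3 — Series combination: Z_total = R + C = 38.9 - j465.6 Ω = 467.2∠-85.2° Ω.
Step 4 — Power factor: PF = cos(φ) = Re(Z)/|Z| = 38.9/467.17 = 0.08327.
Step 5 — Type: Im(Z) = -465.6 ⇒ leading (phase φ = -85.2°).

PF = 0.08327 (leading, φ = -85.2°)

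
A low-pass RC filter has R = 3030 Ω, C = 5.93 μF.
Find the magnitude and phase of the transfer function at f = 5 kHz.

Step 1 — Angular frequency: ω = 2π·5000 = 3.142e+04 rad/s.
Step 2 — Transfer function: H(jω) = 1/(1 + jωRC).
Step 3 — Denominator: 1 + jωRC = 1 + j·3.142e+04·3030·5.93e-06 = 1 + j564.5.
Step 4 — H = 3.138e-06 - j0.001772.
Step 5 — Magnitude: |H| = 0.001772 (-55.0 dB); phase: φ = -89.9°.

|H| = 0.001772 (-55.0 dB), φ = -89.9°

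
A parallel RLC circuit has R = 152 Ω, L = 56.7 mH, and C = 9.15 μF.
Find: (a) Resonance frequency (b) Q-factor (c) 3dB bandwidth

Step 1 — Resonance: ω₀ = 1/√(LC) = 1/√(0.0567·9.15e-06) = 1388 rad/s.
Step 2 — f₀ = ω₀/(2π) = 221 Hz.
Step 3 — Parallel Q: Q = R/(ω₀L) = 152/(1388·0.0567) = 1.931.
Step 4 — Bandwidth: Δω = ω₀/Q = 719 rad/s; BW = Δω/(2π) = 114.4 Hz.

(a) f₀ = 221 Hz  (b) Q = 1.931  (c) BW = 114.4 Hz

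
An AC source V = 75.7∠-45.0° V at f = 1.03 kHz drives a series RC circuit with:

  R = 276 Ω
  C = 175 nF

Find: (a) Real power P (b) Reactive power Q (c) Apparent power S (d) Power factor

Step 1 — Angular frequency: ω = 2π·f = 2π·1030 = 6472 rad/s.
Step 2 — Component impedances:
  R: Z = R = 276 Ω
  C: Z = 1/(jωC) = -j/(ω·C) = 0 - j883 Ω
Step 3 — Series combination: Z_total = R + C = 276 - j883 Ω = 925.1∠-72.6° Ω.
Step 4 — Source phasor: V = 75.7∠-45.0° V = 53.53 - j53.53 V.
Step 5 — Current: I = V / Z = 0.07249 + j0.03796 A = 0.08183∠27.6° A.
Step 6 — Complex power: S = V·I* = 1.848 - j5.912 VA.
Step 7 — Real power: P = Re(S) = 1.848 W.
Step 8 — Reactive power: Q = Im(S) = -5.912 VAR.
Step 9 — Apparent power: |S| = 6.194 VA.
Step 10 — Power factor: PF = P/|S| = 0.2983 (leading).

(a) P = 1.848 W  (b) Q = -5.912 VAR  (c) S = 6.194 VA  (d) PF = 0.2983 (leading)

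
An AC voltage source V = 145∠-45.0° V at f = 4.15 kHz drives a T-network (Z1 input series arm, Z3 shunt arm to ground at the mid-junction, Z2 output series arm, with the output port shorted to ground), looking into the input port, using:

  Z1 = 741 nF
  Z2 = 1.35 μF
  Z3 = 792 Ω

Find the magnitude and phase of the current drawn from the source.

Step 1 — Angular frequency: ω = 2π·f = 2π·4150 = 2.608e+04 rad/s.
Step 2 — Component impedances:
  Z1: Z = 1/(jωC) = -j/(ω·C) = 0 - j51.76 Ω
  Z2: Z = 1/(jωC) = -j/(ω·C) = 0 - j28.41 Ω
  Z3: Z = R = 792 Ω
Step 3 — With the output port shorted to ground, the output series arm Z2 runs from the junction to ground; the shunt arm Z3 also runs from the junction to ground. They appear in parallel: Z3 || Z2 = 1.018 - j28.37 Ω.
Step 4 — Series with input arm Z1: Z_in = Z1 + (Z3 || Z2) = 1.018 - j80.13 Ω = 80.13∠-89.3° Ω.
Step 5 — Source phasor: V = 145∠-45.0° V = 102.5 - j102.5 V.
Step 6 — Ohm's law: I = V / Z_total = (102.5 - j102.5) / (1.018 - j80.13) = 1.296 + j1.263 A.
Step 7 — Convert to polar: |I| = 1.809 A, ∠I = 44.3°.

I = 1.809∠44.3° A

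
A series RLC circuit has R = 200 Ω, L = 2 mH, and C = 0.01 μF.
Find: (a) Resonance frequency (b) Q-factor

Step 1 — Resonance condition Im(Z)=0 gives ω₀ = 1/√(LC).
Step 2 — ω₀ = 1/√(0.002·1e-08) = 2.236e+05 rad/s.
Step 3 — f₀ = ω₀/(2π) = 3.559e+04 Hz.
Step 4 — Series Q: Q = ω₀L/R = 2.236e+05·0.002/200 = 2.236.

(a) f₀ = 3.559e+04 Hz  (b) Q = 2.236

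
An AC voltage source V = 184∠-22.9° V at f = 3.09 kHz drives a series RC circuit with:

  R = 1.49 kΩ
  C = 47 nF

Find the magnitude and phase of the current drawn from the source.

Step 1 — Angular frequency: ω = 2π·f = 2π·3090 = 1.942e+04 rad/s.
Step 2 — Component impedances:
  R: Z = R = 1490 Ω
  C: Z = 1/(jωC) = -j/(ω·C) = 0 - j1096 Ω
Step 3 — Series combination: Z_total = R + C = 1490 - j1096 Ω = 1850∠-36.3° Ω.
Step 4 — Source phasor: V = 184∠-22.9° V = 169.5 - j71.6 V.
Step 5 — Ohm's law: I = V / Z_total = (169.5 - j71.6) / (1490 - j1096) = 0.09676 + j0.02311 A.
Step 6 — Convert to polar: |I| = 0.09948 A, ∠I = 13.4°.

I = 0.09948∠13.4° A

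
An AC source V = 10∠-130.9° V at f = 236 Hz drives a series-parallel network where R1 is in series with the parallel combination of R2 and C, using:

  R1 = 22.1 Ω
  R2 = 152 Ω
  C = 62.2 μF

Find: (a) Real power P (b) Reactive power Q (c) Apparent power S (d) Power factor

Step 1 — Angular frequency: ω = 2π·f = 2π·236 = 1483 rad/s.
Step 2 — Component impedances:
  R1: Z = R = 22.1 Ω
  R2: Z = R = 152 Ω
  C: Z = 1/(jωC) = -j/(ω·C) = 0 - j10.84 Ω
Step 3 — Parallel branch: R2 || C = 1/(1/R2 + 1/C) = 0.7695 - j10.79 Ω.
Step 4 — Series with R1: Z_total = R1 + (R2 || C) = 22.87 - j10.79 Ω = 25.29∠-25.3° Ω.
Step 5 — Source phasor: V = 10∠-130.9° V = -6.547 - j7.559 V.
Step 6 — Current: I = V / Z = -0.1067 - j0.3808 A = 0.3955∠-105.6° A.
Step 7 — Complex power: S = V·I* = 3.577 - j1.687 VA.
Step 8 — Real power: P = Re(S) = 3.577 W.
Step 9 — Reactive power: Q = Im(S) = -1.687 VAR.
Step 10 — Apparent power: |S| = 3.955 VA.
Step 11 — Power factor: PF = P/|S| = 0.9044 (leading).

(a) P = 3.577 W  (b) Q = -1.687 VAR  (c) S = 3.955 VA  (d) PF = 0.9044 (leading)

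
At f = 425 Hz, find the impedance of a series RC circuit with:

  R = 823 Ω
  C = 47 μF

Step 1 — Angular frequency: ω = 2π·f = 2π·425 = 2670 rad/s.
Step 2 — Component impedances:
  R: Z = R = 823 Ω
  C: Z = 1/(jωC) = -j/(ω·C) = 0 - j7.968 Ω
Step 3 — Series combination: Z_total = R + C = 823 - j7.968 Ω = 823∠-0.6° Ω.

Z = 823 - j7.968 Ω = 823∠-0.6° Ω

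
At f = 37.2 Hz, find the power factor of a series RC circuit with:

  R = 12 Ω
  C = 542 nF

Step 1 — Angular frequency: ω = 2π·f = 2π·37.2 = 233.7 rad/s.
Step 2 — Component impedances:
  R: Z = R = 12 Ω
  C: Z = 1/(jωC) = -j/(ω·C) = 0 - j7894 Ω
Step 3 — Series combination: Z_total = R + C = 12 - j7894 Ω = 7894∠-89.9° Ω.
Step 4 — Power factor: PF = cos(φ) = Re(Z)/|Z| = 12/7894 = 0.00152.
Step 5 — Type: Im(Z) = -7894 ⇒ leading (phase φ = -89.9°).

PF = 0.00152 (leading, φ = -89.9°)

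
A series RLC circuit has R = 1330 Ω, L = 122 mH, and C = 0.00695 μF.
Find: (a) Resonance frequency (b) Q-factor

Step 1 — Resonance condition Im(Z)=0 gives ω₀ = 1/√(LC).
Step 2 — ω₀ = 1/√(0.122·6.95e-09) = 3.434e+04 rad/s.
Step 3 — f₀ = ω₀/(2π) = 5466 Hz.
Step 4 — Series Q: Q = ω₀L/R = 3.434e+04·0.122/1330 = 3.15.

(a) f₀ = 5466 Hz  (b) Q = 3.15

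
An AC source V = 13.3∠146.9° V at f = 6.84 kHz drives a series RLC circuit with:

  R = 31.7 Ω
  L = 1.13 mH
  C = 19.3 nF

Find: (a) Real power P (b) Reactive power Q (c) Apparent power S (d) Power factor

Step 1 — Angular frequency: ω = 2π·f = 2π·6840 = 4.298e+04 rad/s.
Step 2 — Component impedances:
  R: Z = R = 31.7 Ω
  L: Z = jωL = j·4.298e+04·0.00113 = 0 + j48.56 Ω
  C: Z = 1/(jωC) = -j/(ω·C) = 0 - j1206 Ω
Step 3 — Series combination: Z_total = R + L + C = 31.7 - j1157 Ω = 1157∠-88.4° Ω.
Step 4 — Source phasor: V = 13.3∠146.9° V = -11.14 + j7.263 V.
Step 5 — Current: I = V / Z = -0.006536 - j0.00945 A = 0.01149∠-124.7° A.
Step 6 — Complex power: S = V·I* = 0.004185 - j0.1528 VA.
Step 7 — Real power: P = Re(S) = 0.004185 W.
Step 8 — Reactive power: Q = Im(S) = -0.1528 VAR.
Step 9 — Apparent power: |S| = 0.1528 VA.
Step 10 — Power factor: PF = P/|S| = 0.02739 (leading).

(a) P = 0.004185 W  (b) Q = -0.1528 VAR  (c) S = 0.1528 VA  (d) PF = 0.02739 (leading)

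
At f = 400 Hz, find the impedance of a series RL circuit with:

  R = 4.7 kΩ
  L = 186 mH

Step 1 — Angular frequency: ω = 2π·f = 2π·400 = 2513 rad/s.
Step 2 — Component impedances:
  R: Z = R = 4700 Ω
  L: Z = jωL = j·2513·0.186 = 0 + j467.5 Ω
Step 3 — Series combination: Z_total = R + L = 4700 + j467.5 Ω = 4723∠5.7° Ω.

Z = 4700 + j467.5 Ω = 4723∠5.7° Ω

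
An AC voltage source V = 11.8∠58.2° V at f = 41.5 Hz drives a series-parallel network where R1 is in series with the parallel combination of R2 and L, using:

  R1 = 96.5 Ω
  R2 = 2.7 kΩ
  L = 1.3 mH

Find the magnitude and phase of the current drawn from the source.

Step 1 — Angular frequency: ω = 2π·f = 2π·41.5 = 260.8 rad/s.
Step 2 — Component impedances:
  R1: Z = R = 96.5 Ω
  R2: Z = R = 2700 Ω
  L: Z = jωL = j·260.8·0.0013 = 0 + j0.339 Ω
Step 3 — Parallel branch: R2 || L = 1/(1/R2 + 1/L) = 4.256e-05 + j0.339 Ω.
Step 4 — Series with R1: Z_total = R1 + (R2 || L) = 96.5 + j0.339 Ω = 96.5∠0.2° Ω.
Step 5 — Source phasor: V = 11.8∠58.2° V = 6.218 + j10.03 V.
Step 6 — Ohm's law: I = V / Z_total = (6.218 + j10.03) / (96.5 + j0.339) = 0.0648 + j0.1037 A.
Step 7 — Convert to polar: |I| = 0.1223 A, ∠I = 58.0°.

I = 0.1223∠58.0° A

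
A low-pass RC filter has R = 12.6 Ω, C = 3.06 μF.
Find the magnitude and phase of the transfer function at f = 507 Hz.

Step 1 — Angular frequency: ω = 2π·507 = 3186 rad/s.
Step 2 — Transfer function: H(jω) = 1/(1 + jωRC).
Step 3 — Denominator: 1 + jωRC = 1 + j·3186·12.6·3.06e-06 = 1 + j0.1228.
Step 4 — H = 0.9851 - j0.121.
Step 5 — Magnitude: |H| = 0.9925 (-0.1 dB); phase: φ = -7.0°.

|H| = 0.9925 (-0.1 dB), φ = -7.0°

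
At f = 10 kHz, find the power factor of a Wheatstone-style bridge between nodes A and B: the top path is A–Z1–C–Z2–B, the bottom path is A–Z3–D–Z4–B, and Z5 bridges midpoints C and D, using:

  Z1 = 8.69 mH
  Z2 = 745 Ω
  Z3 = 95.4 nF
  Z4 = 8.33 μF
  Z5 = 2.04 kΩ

Step 1 — Angular frequency: ω = 2π·f = 2π·1e+04 = 6.283e+04 rad/s.
Step 2 — Component impedances:
  Z1: Z = jωL = j·6.283e+04·0.00869 = 0 + j546 Ω
  Z2: Z = R = 745 Ω
  Z3: Z = 1/(jωC) = -j/(ω·C) = 0 - j166.8 Ω
  Z4: Z = 1/(jωC) = -j/(ω·C) = 0 - j1.911 Ω
  Z5: Z = R = 2040 Ω
Step 3 — Bridge requires nodal analysis (the Z5 bridge couples midpoints C and D, so the two paths cannot be reduced to a simple series/parallel combination). Setting node B to ground and injecting 1 A at node A, the 3-node admittance system at A, C, D solves to V_A = Z_AB = 35.04 - j193 Ω = 196.2∠-79.7° Ω.
Step 4 — Power factor: PF = cos(φ) = Re(Z)/|Z| = 35.04/196.2 = 0.1786.
Step 5 — Type: Im(Z) = -193 ⇒ leading (phase φ = -79.7°).

PF = 0.1786 (leading, φ = -79.7°)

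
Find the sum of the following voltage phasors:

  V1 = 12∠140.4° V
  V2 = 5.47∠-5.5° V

Step 1 — Convert each phasor to rectangular form:
  V1 = 12·(cos(140.4°) + j·sin(140.4°)) = -9.246 + j7.649 V
  V2 = 5.47·(cos(-5.5°) + j·sin(-5.5°)) = 5.445 - j0.5243 V
Step 2 — Sum components: V_total = -3.801 + j7.125 V.
Step 3 — Convert to polar: |V_total| = 8.075 V, ∠V_total = 118.1°.

V_total = 8.075∠118.1° V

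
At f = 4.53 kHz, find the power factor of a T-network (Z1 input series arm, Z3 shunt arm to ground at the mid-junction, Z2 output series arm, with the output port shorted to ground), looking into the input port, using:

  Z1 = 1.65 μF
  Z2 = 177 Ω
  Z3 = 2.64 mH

Step 1 — Angular frequency: ω = 2π·f = 2π·4530 = 2.846e+04 rad/s.
Step 2 — Component impedances:
  Z1: Z = 1/(jωC) = -j/(ω·C) = 0 - j21.29 Ω
  Z2: Z = R = 177 Ω
  Z3: Z = jωL = j·2.846e+04·0.00264 = 0 + j75.14 Ω
Step 3 — With the output port shorted to ground, the output series arm Z2 runs from the junction to ground; the shunt arm Z3 also runs from the junction to ground. They appear in parallel: Z3 || Z2 = 27.03 + j63.67 Ω.
Step 4 — Series with input arm Z1: Z_in = Z1 + (Z3 || Z2) = 27.03 + j42.37 Ω = 50.26∠57.5° Ω.
Step 5 — Power factor: PF = cos(φ) = Re(Z)/|Z| = 27.03/50.26 = 0.5378.
Step 6 — Type: Im(Z) = 42.37 ⇒ lagging (phase φ = 57.5°).

PF = 0.5378 (lagging, φ = 57.5°)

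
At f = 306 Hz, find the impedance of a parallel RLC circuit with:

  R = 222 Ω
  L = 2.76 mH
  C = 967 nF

Step 1 — Angular frequency: ω = 2π·f = 2π·306 = 1923 rad/s.
Step 2 — Component impedances:
  R: Z = R = 222 Ω
  L: Z = jωL = j·1923·0.00276 = 0 + j5.307 Ω
  C: Z = 1/(jωC) = -j/(ω·C) = 0 - j537.9 Ω
Step 3 — Parallel combination: 1/Z_total = 1/R + 1/L + 1/C; Z_total = 0.1293 + j5.356 Ω = 5.358∠88.6° Ω.

Z = 0.1293 + j5.356 Ω = 5.358∠88.6° Ω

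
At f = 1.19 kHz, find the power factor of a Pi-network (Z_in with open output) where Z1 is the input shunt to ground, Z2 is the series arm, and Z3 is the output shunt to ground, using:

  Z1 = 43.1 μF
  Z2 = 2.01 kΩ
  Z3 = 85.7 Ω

Step 1 — Angular frequency: ω = 2π·f = 2π·1190 = 7477 rad/s.
Step 2 — Component impedances:
  Z1: Z = 1/(jωC) = -j/(ω·C) = 0 - j3.103 Ω
  Z2: Z = R = 2010 Ω
  Z3: Z = R = 85.7 Ω
Step 3 — With open output, the series arm Z2 and the output shunt Z3 appear in series to ground: Z2 + Z3 = 2096 Ω.
Step 4 — Parallel with input shunt Z1: Z_in = Z1 || (Z2 + Z3) = 0.004595 - j3.103 Ω = 3.103∠-89.9° Ω.
Step 5 — Power factor: PF = cos(φ) = Re(Z)/|Z| = 0.004595/3.103 = 0.001481.
Step 6 — Type: Im(Z) = -3.103 ⇒ leading (phase φ = -89.9°).

PF = 0.001481 (leading, φ = -89.9°)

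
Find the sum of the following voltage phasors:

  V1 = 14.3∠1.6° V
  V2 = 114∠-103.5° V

Step 1 — Convert each phasor to rectangular form:
  V1 = 14.3·(cos(1.6°) + j·sin(1.6°)) = 14.29 + j0.3993 V
  V2 = 114·(cos(-103.5°) + j·sin(-103.5°)) = -26.61 - j110.9 V
Step 2 — Sum components: V_total = -12.32 - j110.5 V.
Step 3 — Convert to polar: |V_total| = 111.1 V, ∠V_total = -96.4°.

V_total = 111.1∠-96.4° V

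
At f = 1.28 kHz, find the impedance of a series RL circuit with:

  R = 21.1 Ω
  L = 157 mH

Step 1 — Angular frequency: ω = 2π·f = 2π·1280 = 8042 rad/s.
Step 2 — Component impedances:
  R: Z = R = 21.1 Ω
  L: Z = jωL = j·8042·0.157 = 0 + j1263 Ω
Step 3 — Series combination: Z_total = R + L = 21.1 + j1263 Ω = 1263∠89.0° Ω.

Z = 21.1 + j1263 Ω = 1263∠89.0° Ω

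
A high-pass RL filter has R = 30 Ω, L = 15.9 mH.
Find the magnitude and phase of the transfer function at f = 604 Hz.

Step 1 — Angular frequency: ω = 2π·604 = 3795 rad/s.
Step 2 — Transfer function: H(jω) = jωL/(R + jωL).
Step 3 — Numerator jωL = j·60.34; denominator R + jωL = 30 + j60.34.
Step 4 — H = 0.8018 + j0.3986.
Step 5 — Magnitude: |H| = 0.8954 (-1.0 dB); phase: φ = 26.4°.

|H| = 0.8954 (-1.0 dB), φ = 26.4°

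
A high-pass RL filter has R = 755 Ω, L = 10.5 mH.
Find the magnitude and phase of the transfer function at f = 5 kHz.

Step 1 — Angular frequency: ω = 2π·5000 = 3.142e+04 rad/s.
Step 2 — Transfer function: H(jω) = jωL/(R + jωL).
Step 3 — Numerator jωL = j·329.9; denominator R + jωL = 755 + j329.9.
Step 4 — H = 0.1603 + j0.3669.
Step 5 — Magnitude: |H| = 0.4004 (-8.0 dB); phase: φ = 66.4°.

|H| = 0.4004 (-8.0 dB), φ = 66.4°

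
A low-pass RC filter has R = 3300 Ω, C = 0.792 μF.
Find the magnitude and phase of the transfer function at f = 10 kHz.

Step 1 — Angular frequency: ω = 2π·1e+04 = 6.283e+04 rad/s.
Step 2 — Transfer function: H(jω) = 1/(1 + jωRC).
Step 3 — Denominator: 1 + jωRC = 1 + j·6.283e+04·3300·7.92e-07 = 1 + j164.2.
Step 4 — H = 3.708e-05 - j0.006089.
Step 5 — Magnitude: |H| = 0.006089 (-44.3 dB); phase: φ = -89.7°.

|H| = 0.006089 (-44.3 dB), φ = -89.7°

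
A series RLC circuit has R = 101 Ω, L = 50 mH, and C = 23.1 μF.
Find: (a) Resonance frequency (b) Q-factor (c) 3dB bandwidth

Step 1 — Resonance condition Im(Z)=0 gives ω₀ = 1/√(LC).
Step 2 — ω₀ = 1/√(0.05·2.31e-05) = 930.5 rad/s.
Step 3 — f₀ = ω₀/(2π) = 148.1 Hz.
Step 4 — Series Q: Q = ω₀L/R = 930.5·0.05/101 = 0.4606.
Step 5 — 3dB bandwidth: Δω = ω₀/Q = 2020 rad/s; BW = Δω/(2π) = 321.5 Hz.

(a) f₀ = 148.1 Hz  (b) Q = 0.4606  (c) BW = 321.5 Hz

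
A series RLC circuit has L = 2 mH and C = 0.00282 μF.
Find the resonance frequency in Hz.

Step 1 — Resonance condition Im(Z)=0 gives ω₀ = 1/√(LC).
Step 2 — ω₀ = 1/√(0.002·2.82e-09) = 4.211e+05 rad/s.
Step 3 — f₀ = ω₀/(2π) = 6.702e+04 Hz.

f₀ = 6.702e+04 Hz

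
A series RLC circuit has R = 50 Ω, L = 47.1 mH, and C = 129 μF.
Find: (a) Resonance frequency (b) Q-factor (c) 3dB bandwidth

Step 1 — Resonance condition Im(Z)=0 gives ω₀ = 1/√(LC).
Step 2 — ω₀ = 1/√(0.0471·0.000129) = 405.7 rad/s.
Step 3 — f₀ = ω₀/(2π) = 64.57 Hz.
Step 4 — Series Q: Q = ω₀L/R = 405.7·0.0471/50 = 0.3822.
Step 5 — 3dB bandwidth: Δω = ω₀/Q = 1062 rad/s; BW = Δω/(2π) = 169 Hz.

(a) f₀ = 64.57 Hz  (b) Q = 0.3822  (c) BW = 169 Hz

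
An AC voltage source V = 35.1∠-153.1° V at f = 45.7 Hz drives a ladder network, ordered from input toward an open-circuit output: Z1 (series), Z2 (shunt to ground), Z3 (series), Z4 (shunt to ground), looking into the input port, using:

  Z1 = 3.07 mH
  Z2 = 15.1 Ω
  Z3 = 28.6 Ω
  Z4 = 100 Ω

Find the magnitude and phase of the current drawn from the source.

Step 1 — Angular frequency: ω = 2π·f = 2π·45.7 = 287.1 rad/s.
Step 2 — Component impedances:
  Z1: Z = jωL = j·287.1·0.00307 = 0 + j0.8815 Ω
  Z2: Z = R = 15.1 Ω
  Z3: Z = R = 28.6 Ω
  Z4: Z = R = 100 Ω
Step 3 — Ladder network (open output): work backward from the far end, alternating series and parallel combinations. Z_in = 13.51 + j0.8815 Ω = 13.54∠3.7° Ω.
Step 4 — Source phasor: V = 35.1∠-153.1° V = -31.3 - j15.88 V.
Step 5 — Ohm's law: I = V / Z_total = (-31.3 - j15.88) / (13.51 + j0.8815) = -2.383 - j1.02 A.
Step 6 — Convert to polar: |I| = 2.592 A, ∠I = -156.8°.

I = 2.592∠-156.8° A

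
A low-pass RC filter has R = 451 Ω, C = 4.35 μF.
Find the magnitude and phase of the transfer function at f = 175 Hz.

Step 1 — Angular frequency: ω = 2π·175 = 1100 rad/s.
Step 2 — Transfer function: H(jω) = 1/(1 + jωRC).
Step 3 — Denominator: 1 + jωRC = 1 + j·1100·451·4.35e-06 = 1 + j2.157.
Step 4 — H = 0.1769 - j0.3816.
Step 5 — Magnitude: |H| = 0.4206 (-7.5 dB); phase: φ = -65.1°.

|H| = 0.4206 (-7.5 dB), φ = -65.1°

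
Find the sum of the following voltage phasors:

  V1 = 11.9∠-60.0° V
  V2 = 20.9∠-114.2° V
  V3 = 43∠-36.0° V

Step 1 — Convert each phasor to rectangular form:
  V1 = 11.9·(cos(-60.0°) + j·sin(-60.0°)) = 5.95 - j10.31 V
  V2 = 20.9·(cos(-114.2°) + j·sin(-114.2°)) = -8.567 - j19.06 V
  V3 = 43·(cos(-36.0°) + j·sin(-36.0°)) = 34.79 - j25.27 V
Step 2 — Sum components: V_total = 32.17 - j54.64 V.
Step 3 — Convert to polar: |V_total| = 63.41 V, ∠V_total = -59.5°.

V_total = 63.41∠-59.5° V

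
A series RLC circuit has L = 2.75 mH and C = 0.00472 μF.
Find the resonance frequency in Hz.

Step 1 — Resonance condition Im(Z)=0 gives ω₀ = 1/√(LC).
Step 2 — ω₀ = 1/√(0.00275·4.72e-09) = 2.776e+05 rad/s.
Step 3 — f₀ = ω₀/(2π) = 4.418e+04 Hz.

f₀ = 4.418e+04 Hz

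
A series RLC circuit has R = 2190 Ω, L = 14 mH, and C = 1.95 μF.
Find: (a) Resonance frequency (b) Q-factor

Step 1 — Resonance condition Im(Z)=0 gives ω₀ = 1/√(LC).
Step 2 — ω₀ = 1/√(0.014·1.95e-06) = 6052 rad/s.
Step 3 — f₀ = ω₀/(2π) = 963.2 Hz.
Step 4 — Series Q: Q = ω₀L/R = 6052·0.014/2190 = 0.03869.

(a) f₀ = 963.2 Hz  (b) Q = 0.03869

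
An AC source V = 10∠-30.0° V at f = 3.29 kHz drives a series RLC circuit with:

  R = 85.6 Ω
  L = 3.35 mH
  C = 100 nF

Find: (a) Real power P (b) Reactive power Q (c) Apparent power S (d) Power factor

Step 1 — Angular frequency: ω = 2π·f = 2π·3290 = 2.067e+04 rad/s.
Step 2 — Component impedances:
  R: Z = R = 85.6 Ω
  L: Z = jωL = j·2.067e+04·0.00335 = 0 + j69.25 Ω
  C: Z = 1/(jωC) = -j/(ω·C) = 0 - j483.8 Ω
Step 3 — Series combination: Z_total = R + L + C = 85.6 - j414.5 Ω = 423.2∠-78.3° Ω.
Step 4 — Source phasor: V = 10∠-30.0° V = 8.66 - j5 V.
Step 5 — Current: I = V / Z = 0.01571 + j0.01765 A = 0.02363∠48.3° A.
Step 6 — Complex power: S = V·I* = 0.04778 - j0.2314 VA.
Step 7 — Real power: P = Re(S) = 0.04778 W.
Step 8 — Reactive power: Q = Im(S) = -0.2314 VAR.
Step 9 — Apparent power: |S| = 0.2363 VA.
Step 10 — Power factor: PF = P/|S| = 0.2022 (leading).

(a) P = 0.04778 W  (b) Q = -0.2314 VAR  (c) S = 0.2363 VA  (d) PF = 0.2022 (leading)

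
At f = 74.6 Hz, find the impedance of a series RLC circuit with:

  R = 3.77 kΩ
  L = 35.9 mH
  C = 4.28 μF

Step 1 — Angular frequency: ω = 2π·f = 2π·74.6 = 468.7 rad/s.
Step 2 — Component impedances:
  R: Z = R = 3770 Ω
  L: Z = jωL = j·468.7·0.0359 = 0 + j16.83 Ω
  C: Z = 1/(jωC) = -j/(ω·C) = 0 - j498.5 Ω
Step 3 — Series combination: Z_total = R + L + C = 3770 - j481.6 Ω = 3801∠-7.3° Ω.

Z = 3770 - j481.6 Ω = 3801∠-7.3° Ω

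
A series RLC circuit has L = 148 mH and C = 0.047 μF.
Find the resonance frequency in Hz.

Step 1 — Resonance condition Im(Z)=0 gives ω₀ = 1/√(LC).
Step 2 — ω₀ = 1/√(0.148·4.7e-08) = 1.199e+04 rad/s.
Step 3 — f₀ = ω₀/(2π) = 1908 Hz.

f₀ = 1908 Hz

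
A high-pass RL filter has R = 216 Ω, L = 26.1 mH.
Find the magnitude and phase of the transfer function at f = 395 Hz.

Step 1 — Angular frequency: ω = 2π·395 = 2482 rad/s.
Step 2 — Transfer function: H(jω) = jωL/(R + jωL).
Step 3 — Numerator jωL = j·64.78; denominator R + jωL = 216 + j64.78.
Step 4 — H = 0.08251 + j0.2751.
Step 5 — Magnitude: |H| = 0.2873 (-10.8 dB); phase: φ = 73.3°.

|H| = 0.2873 (-10.8 dB), φ = 73.3°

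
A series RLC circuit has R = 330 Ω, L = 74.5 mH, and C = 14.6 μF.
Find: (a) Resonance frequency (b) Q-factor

Step 1 — Resonance condition Im(Z)=0 gives ω₀ = 1/√(LC).
Step 2 — ω₀ = 1/√(0.0745·1.46e-05) = 958.8 rad/s.
Step 3 — f₀ = ω₀/(2π) = 152.6 Hz.
Step 4 — Series Q: Q = ω₀L/R = 958.8·0.0745/330 = 0.2165.

(a) f₀ = 152.6 Hz  (b) Q = 0.2165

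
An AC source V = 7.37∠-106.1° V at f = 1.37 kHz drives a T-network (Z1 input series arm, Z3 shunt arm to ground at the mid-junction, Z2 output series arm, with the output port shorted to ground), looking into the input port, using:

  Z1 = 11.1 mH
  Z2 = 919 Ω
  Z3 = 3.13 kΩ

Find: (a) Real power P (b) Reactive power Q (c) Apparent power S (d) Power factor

Step 1 — Angular frequency: ω = 2π·f = 2π·1370 = 8608 rad/s.
Step 2 — Component impedances:
  Z1: Z = jωL = j·8608·0.0111 = 0 + j95.55 Ω
  Z2: Z = R = 919 Ω
  Z3: Z = R = 3130 Ω
Step 3 — With the output port shorted to ground, the output series arm Z2 runs from the junction to ground; the shunt arm Z3 also runs from the junction to ground. They appear in parallel: Z3 || Z2 = 710.4 Ω.
Step 4 — Series with input arm Z1: Z_in = Z1 + (Z3 || Z2) = 710.4 + j95.55 Ω = 716.8∠7.7° Ω.
Step 5 — Source phasor: V = 7.37∠-106.1° V = -2.044 - j7.081 V.
Step 6 — Current: I = V / Z = -0.004143 - j0.00941 A = 0.01028∠-113.8° A.
Step 7 — Complex power: S = V·I* = 0.0751 + j0.0101 VA.
Step 8 — Real power: P = Re(S) = 0.0751 W.
Step 9 — Reactive power: Q = Im(S) = 0.0101 VAR.
Step 10 — Apparent power: |S| = 0.07578 VA.
Step 11 — Power factor: PF = P/|S| = 0.9911 (lagging).

(a) P = 0.0751 W  (b) Q = 0.0101 VAR  (c) S = 0.07578 VA  (d) PF = 0.9911 (lagging)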